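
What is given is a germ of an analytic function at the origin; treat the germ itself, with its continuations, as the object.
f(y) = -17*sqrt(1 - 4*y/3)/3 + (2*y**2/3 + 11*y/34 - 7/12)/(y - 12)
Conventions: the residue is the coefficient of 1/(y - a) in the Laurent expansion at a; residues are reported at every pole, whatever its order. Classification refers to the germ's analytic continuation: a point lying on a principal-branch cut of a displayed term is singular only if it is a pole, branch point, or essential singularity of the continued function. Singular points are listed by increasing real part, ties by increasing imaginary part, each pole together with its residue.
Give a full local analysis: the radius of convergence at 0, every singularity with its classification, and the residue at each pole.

Denominator factor (y - 12): pole of order 1 at 12, modulus 12.
Branch term (-17/3)*sqrt(1 - y/(3/4)): its argument vanishes at y = 3/4, a square-root branch point, modulus 3/4.
The radius of convergence is the smallest modulus among the singular points: 3/4.
The branch term is analytic at 12 and contributes nothing to the residue; only the rational part matters.
At the order-1 pole 12 set g(y) = (y - (12))*(rational part) = 2*y**2/3 + 11*y/34 - 7/12.
Simple pole: residue = g(a) at a = 12, which is 20257/204.
List the singular points by increasing real part (a conjugate pair: the negative imaginary part first).

Radius of convergence at 0: 3/4.
At 3/4: an algebraic (square-root) branch point.
At 12: a pole of order 1; residue 20257/204.


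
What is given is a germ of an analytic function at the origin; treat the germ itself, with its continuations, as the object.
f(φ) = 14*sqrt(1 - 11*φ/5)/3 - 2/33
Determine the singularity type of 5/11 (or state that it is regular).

The point is an algebraic (square-root) branch point.

The term (14/3)*sqrt(1 - φ/(5/11)) has argument 1 - 5/11/(5/11) = 0 at 5/11: a square-root (algebraic, two-sheeted) branch point; the remaining terms are analytic or single-valued there.


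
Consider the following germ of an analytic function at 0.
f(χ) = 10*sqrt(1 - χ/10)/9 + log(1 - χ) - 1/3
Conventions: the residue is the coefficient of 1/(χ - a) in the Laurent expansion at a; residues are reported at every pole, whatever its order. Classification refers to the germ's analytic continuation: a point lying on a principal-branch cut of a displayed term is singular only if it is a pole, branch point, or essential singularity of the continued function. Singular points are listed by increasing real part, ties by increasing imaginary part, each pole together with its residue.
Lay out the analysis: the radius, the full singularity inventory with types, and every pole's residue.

Radius of convergence at 0: 1.
At 1: a logarithmic branch point.
At 10: an algebraic (square-root) branch point.

Branch term (1)*log(1 - χ/(1)): its argument vanishes at χ = 1, a logarithmic branch point, modulus 1.
Branch term (10/9)*sqrt(1 - χ/(10)): its argument vanishes at χ = 10, a square-root branch point, modulus 10.
The radius of convergence is the smallest modulus among the singular points: 1.
List the singular points by increasing real part (a conjugate pair: the negative imaginary part first).


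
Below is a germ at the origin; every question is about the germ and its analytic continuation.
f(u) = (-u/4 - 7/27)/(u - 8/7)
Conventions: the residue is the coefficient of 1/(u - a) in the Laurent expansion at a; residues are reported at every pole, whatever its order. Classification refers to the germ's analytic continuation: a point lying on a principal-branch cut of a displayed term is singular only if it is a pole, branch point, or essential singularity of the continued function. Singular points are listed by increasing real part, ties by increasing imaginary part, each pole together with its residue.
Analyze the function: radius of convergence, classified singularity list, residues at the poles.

Radius of convergence at 0: 8/7.
At 8/7: a pole of order 1; residue -103/189.

Denominator factor (u - 8/7): pole of order 1 at 8/7, modulus 8/7.
The radius of convergence is the smallest modulus among the singular points: 8/7.
At the order-1 pole 8/7 set g(u) = (u - (8/7))*f(u) = -u/4 - 7/27.
Simple pole: residue = g(a) at a = 8/7, which is -103/189.


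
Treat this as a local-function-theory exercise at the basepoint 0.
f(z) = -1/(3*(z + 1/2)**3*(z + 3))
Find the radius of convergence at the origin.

Denominator factor (z + 3): pole of order 1 at -3, modulus 3.
Denominator factor (z + 1/2)^3: pole of order 3 at -1/2, modulus 1/2.
The radius of convergence is the smallest modulus among the singular points: 1/2.

The radius of convergence is 1/2.


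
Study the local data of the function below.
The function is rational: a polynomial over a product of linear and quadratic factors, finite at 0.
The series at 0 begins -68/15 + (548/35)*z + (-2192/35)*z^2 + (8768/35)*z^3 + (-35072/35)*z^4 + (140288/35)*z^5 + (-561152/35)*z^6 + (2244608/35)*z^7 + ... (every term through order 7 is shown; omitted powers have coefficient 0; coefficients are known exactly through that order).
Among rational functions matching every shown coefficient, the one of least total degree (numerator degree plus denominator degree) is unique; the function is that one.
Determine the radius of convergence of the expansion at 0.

No rational of total degree below 2 reproduces all 8 coefficients; solving the [1/1] Pade equations on them gives f(z) = (-13*z/21 - 17/15)/(z + 1/4), whose expansion matches every shown term.
Denominator factor (z + 1/4): pole of order 1 at -1/4, modulus 1/4.
The radius of convergence is the smallest modulus among the singular points: 1/4.

The radius of convergence is 1/4.


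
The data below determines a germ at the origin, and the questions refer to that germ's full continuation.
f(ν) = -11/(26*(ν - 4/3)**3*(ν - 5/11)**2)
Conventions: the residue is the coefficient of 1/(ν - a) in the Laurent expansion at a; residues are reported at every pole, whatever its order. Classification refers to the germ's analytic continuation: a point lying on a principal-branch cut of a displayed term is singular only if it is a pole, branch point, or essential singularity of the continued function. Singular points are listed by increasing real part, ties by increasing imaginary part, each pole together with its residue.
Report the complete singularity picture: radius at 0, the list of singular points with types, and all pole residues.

Denominator factor (ν - 5/11)^2: pole of order 2 at 5/11, modulus 5/11.
Denominator factor (ν - 4/3)^3: pole of order 3 at 4/3, modulus 4/3.
The radius of convergence is the smallest modulus among the singular points: 5/11.
At the order-2 pole 5/11 set g(ν) = (ν - (5/11))^2*f(ν) = -11/(26*(ν - 4/3)**3).
Order-2 pole: residue = g'(a); g'(5/11) = 39135393/18389306, so the residue is 39135393/18389306.
At the order-3 pole 4/3 set g(ν) = (ν - (4/3))^3*f(ν) = -11/(26*(ν - 5/11)**2).
Order-3 pole: residue = g''(a)/2; g''(4/3) = -39135393/9194653, so the residue is -39135393/18389306.
List the singular points by increasing real part (a conjugate pair: the negative imaginary part first).

Radius of convergence at 0: 5/11.
At 5/11: a pole of order 2; residue 39135393/18389306.
At 4/3: a pole of order 3; residue -39135393/18389306.


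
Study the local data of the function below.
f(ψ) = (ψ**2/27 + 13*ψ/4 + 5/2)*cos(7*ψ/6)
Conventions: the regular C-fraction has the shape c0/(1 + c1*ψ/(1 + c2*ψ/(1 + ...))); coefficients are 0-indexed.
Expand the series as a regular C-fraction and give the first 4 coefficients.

Taylor coefficients (expand at 0): a_0 = 5/2, a_1 = 13/4, a_2 = -719/432, a_3 = -637/288.
c0 = a_0 = 5/2. Peel one level at a time: if S = 1 + c*ψ/S' with S'(0) = 1, then c is the ψ-coefficient of S and S' = c*ψ/(S - 1).
S_1 = c0/f = 1 + (-13/10)*ψ + (12721/5400)*ψ^2 + ...; c1 = -13/10.
S_2 = c1*ψ/(S_1 - 1) = 1 + (12721/7020)*ψ + (1858483/1971216)*ψ^2 + ...; c2 = 12721/7020.
S_3 = c2*ψ/(S_2 - 1) = 1 + (-9292415/17860284)*ψ + ...; c3 = -9292415/17860284.

The regular C-fraction coefficients are [5/2, -13/10, 12721/7020, -9292415/17860284].


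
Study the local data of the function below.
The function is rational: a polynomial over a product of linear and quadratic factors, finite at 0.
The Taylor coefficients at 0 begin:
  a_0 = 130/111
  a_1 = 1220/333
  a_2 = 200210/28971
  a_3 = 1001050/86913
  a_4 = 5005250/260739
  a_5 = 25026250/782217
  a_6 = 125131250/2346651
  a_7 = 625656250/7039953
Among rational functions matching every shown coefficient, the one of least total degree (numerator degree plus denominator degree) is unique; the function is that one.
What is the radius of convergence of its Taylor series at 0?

No rational of total degree below 3 reproduces all 8 coefficients; solving the [2/1] Pade equations on them gives f(x) = (-14*x**2/29 - 38*x/37 - 26/37)/(x - 3/5), whose expansion matches every shown term.
Denominator factor (x - 3/5): pole of order 1 at 3/5, modulus 3/5.
The radius of convergence is the smallest modulus among the singular points: 3/5.

The radius of convergence is 3/5.


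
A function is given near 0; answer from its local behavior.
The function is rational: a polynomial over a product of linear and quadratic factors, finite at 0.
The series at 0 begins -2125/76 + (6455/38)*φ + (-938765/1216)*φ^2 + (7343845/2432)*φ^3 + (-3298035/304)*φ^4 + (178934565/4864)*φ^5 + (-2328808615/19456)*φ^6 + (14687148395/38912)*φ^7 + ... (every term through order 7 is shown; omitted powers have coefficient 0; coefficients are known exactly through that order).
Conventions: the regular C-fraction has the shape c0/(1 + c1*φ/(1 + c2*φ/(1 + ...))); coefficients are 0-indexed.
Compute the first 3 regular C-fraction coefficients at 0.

Taylor coefficients (read off): a_0 = -2125/76, a_1 = 6455/38, a_2 = -938765/1216.
c0 = a_0 = -2125/76. Peel one level at a time: if S = 1 + c*φ/S' with S'(0) = 1, then c is the φ-coefficient of S and S' = c*φ/(S - 1).
S_1 = c0/f = 1 + (2582/425)*φ + (26872559/2890000)*φ^2 + ...; c1 = 2582/425.
S_2 = c1*φ/(S_1 - 1) = 1 + (-26872559/17557600)*φ + ...; c2 = -26872559/17557600.

The regular C-fraction coefficients are [-2125/76, 2582/425, -26872559/17557600].


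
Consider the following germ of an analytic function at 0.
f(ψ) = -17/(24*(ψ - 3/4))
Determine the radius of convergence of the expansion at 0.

Denominator factor (ψ - 3/4): pole of order 1 at 3/4, modulus 3/4.
The radius of convergence is the smallest modulus among the singular points: 3/4.

The radius of convergence is 3/4.


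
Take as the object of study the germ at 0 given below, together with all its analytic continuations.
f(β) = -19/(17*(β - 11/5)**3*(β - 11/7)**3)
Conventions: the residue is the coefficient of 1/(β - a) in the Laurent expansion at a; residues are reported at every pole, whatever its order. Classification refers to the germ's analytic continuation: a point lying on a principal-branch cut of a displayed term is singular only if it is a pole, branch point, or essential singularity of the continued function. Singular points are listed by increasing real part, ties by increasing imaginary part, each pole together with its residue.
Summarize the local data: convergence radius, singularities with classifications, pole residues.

Denominator factor (β - 11/7)^3: pole of order 3 at 11/7, modulus 11/7.
Denominator factor (β - 11/5)^3: pole of order 3 at 11/5, modulus 11/5.
The radius of convergence is the smallest modulus among the singular points: 11/7.
At the order-3 pole 11/7 set g(β) = (β - (11/7))^3*f(β) = -19/(17*(β - 11/5)**3).
Order-3 pole: residue = g''(a)/2; g''(11/7) = 2993746875/21902936, so the residue is 2993746875/43805872.
At the order-3 pole 11/5 set g(β) = (β - (11/5))^3*f(β) = -19/(17*(β - 11/7)**3).
Order-3 pole: residue = g''(a)/2; g''(11/5) = -2993746875/21902936, so the residue is -2993746875/43805872.
List the singular points by increasing real part (a conjugate pair: the negative imaginary part first).

Radius of convergence at 0: 11/7.
At 11/7: a pole of order 3; residue 2993746875/43805872.
At 11/5: a pole of order 3; residue -2993746875/43805872.


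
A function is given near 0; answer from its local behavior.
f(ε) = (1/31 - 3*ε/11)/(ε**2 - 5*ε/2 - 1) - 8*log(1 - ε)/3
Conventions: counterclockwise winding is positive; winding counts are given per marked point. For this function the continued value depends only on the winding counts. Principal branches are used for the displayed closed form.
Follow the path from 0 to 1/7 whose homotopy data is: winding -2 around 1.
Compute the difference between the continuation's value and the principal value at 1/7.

The rational part is single-valued and drops out of the difference; each branch term changes only by its own monodromy.
(-8/3)*log(1 - ε/(1)): each positive loop around 1 adds 2*pi*i to the log, so winding -2 contributes (-8/3)*(-2)*2*pi*i = (32/3)*pi*i.
Summing the contributions at ε = 1/7 gives (32/3)*pi*i.

Continued minus principal equals (32/3)*pi*i.


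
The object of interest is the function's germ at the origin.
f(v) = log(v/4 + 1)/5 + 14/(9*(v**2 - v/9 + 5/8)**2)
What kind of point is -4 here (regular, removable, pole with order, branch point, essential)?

The point is a logarithmic branch point.

The term (1/5)*log(1 - v/(-4)) has argument 1 - -4/(-4) = 0 at -4: a logarithmic (infinitely-sheeted) branch point; the remaining terms are analytic or single-valued there.


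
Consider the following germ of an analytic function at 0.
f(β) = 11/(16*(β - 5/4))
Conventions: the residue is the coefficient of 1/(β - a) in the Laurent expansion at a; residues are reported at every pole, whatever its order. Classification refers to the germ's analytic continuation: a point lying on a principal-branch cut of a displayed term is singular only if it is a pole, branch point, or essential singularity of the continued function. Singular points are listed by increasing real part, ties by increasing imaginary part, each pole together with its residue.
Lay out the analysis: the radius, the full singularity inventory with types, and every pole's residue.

Denominator factor (β - 5/4): pole of order 1 at 5/4, modulus 5/4.
The radius of convergence is the smallest modulus among the singular points: 5/4.
At the order-1 pole 5/4 set g(β) = (β - (5/4))*f(β) = 11/16.
Simple pole: residue = g(a) at a = 5/4, which is 11/16.

Radius of convergence at 0: 5/4.
At 5/4: a pole of order 1; residue 11/16.


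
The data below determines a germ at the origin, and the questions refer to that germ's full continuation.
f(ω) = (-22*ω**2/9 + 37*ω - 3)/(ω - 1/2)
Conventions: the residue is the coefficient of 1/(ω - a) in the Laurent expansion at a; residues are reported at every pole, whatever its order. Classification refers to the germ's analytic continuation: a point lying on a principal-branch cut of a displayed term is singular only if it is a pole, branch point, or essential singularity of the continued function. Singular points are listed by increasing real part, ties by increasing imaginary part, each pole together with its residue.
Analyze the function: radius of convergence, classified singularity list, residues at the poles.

Radius of convergence at 0: 1/2.
At 1/2: a pole of order 1; residue 134/9.

Denominator factor (ω - 1/2): pole of order 1 at 1/2, modulus 1/2.
The radius of convergence is the smallest modulus among the singular points: 1/2.
At the order-1 pole 1/2 set g(ω) = (ω - (1/2))*f(ω) = -22*ω**2/9 + 37*ω - 3.
Simple pole: residue = g(a) at a = 1/2, which is 134/9.


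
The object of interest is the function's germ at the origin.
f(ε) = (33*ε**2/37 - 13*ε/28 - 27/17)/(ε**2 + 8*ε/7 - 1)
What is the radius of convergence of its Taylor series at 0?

The radius of convergence is -4/7 + (1/7)*sqrt(65).

Denominator factor (ε**2 + 8*ε/7 - 1): discriminant 260/49, real irrational roots -4/7 + (1/7)*sqrt(65) and -4/7 - (1/7)*sqrt(65); poles of order 1, moduli -4/7 + (1/7)*sqrt(65) and 4/7 + (1/7)*sqrt(65).
The radius of convergence is the smallest modulus among the singular points: -4/7 + (1/7)*sqrt(65).


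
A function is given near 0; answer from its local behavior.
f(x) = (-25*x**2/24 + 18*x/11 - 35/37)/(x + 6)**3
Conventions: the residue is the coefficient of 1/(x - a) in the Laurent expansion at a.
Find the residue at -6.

At the order-3 pole -6 set g(x) = (x - (-6))^3*f(x) = -25*x**2/24 + 18*x/11 - 35/37.
Order-3 pole: residue = g''(a)/2; g''(-6) = -25/12, so the residue is -25/24.

The residue is -25/24.


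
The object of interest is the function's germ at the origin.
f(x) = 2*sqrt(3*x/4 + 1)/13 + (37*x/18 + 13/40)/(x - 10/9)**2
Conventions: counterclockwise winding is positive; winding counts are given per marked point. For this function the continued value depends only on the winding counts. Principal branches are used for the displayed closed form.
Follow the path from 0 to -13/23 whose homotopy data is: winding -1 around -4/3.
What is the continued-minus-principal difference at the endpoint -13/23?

The rational part is single-valued and drops out of the difference; each branch term changes only by its own monodromy.
(2/13)*sqrt(1 - x/(-4/3)): winding -1 is odd, the square root flips sign, contributing -2*(2/13)*sqrt(1 - (-13/23)/(-4/3)) = -2*(2/13)*sqrt(53/92) = -(2/299)*sqrt(1219).
Summing the contributions at x = -13/23 gives -(2/299)*sqrt(1219).

Continued minus principal equals -(2/299)*sqrt(1219).


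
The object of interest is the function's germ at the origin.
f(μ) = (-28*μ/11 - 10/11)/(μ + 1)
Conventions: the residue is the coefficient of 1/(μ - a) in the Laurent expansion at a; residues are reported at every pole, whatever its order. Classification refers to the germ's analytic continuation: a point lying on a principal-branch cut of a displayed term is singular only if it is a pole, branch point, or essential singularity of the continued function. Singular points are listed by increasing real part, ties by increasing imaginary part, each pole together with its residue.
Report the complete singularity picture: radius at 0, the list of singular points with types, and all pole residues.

Denominator factor (μ + 1): pole of order 1 at -1, modulus 1.
The radius of convergence is the smallest modulus among the singular points: 1.
At the order-1 pole -1 set g(μ) = (μ - (-1))*f(μ) = -28*μ/11 - 10/11.
Simple pole: residue = g(a) at a = -1, which is 18/11.

Radius of convergence at 0: 1.
At -1: a pole of order 1; residue 18/11.


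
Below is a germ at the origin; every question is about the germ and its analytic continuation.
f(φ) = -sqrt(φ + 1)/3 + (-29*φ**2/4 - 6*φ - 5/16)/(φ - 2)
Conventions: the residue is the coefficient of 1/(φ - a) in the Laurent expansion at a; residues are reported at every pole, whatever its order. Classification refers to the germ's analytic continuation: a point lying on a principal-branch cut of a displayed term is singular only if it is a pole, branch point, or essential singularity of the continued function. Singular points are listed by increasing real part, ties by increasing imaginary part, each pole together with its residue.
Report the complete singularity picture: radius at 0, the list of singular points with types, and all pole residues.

Radius of convergence at 0: 1.
At -1: an algebraic (square-root) branch point.
At 2: a pole of order 1; residue -661/16.

Denominator factor (φ - 2): pole of order 1 at 2, modulus 2.
Branch term (-1/3)*sqrt(1 - φ/(-1)): its argument vanishes at φ = -1, a square-root branch point, modulus 1.
The radius of convergence is the smallest modulus among the singular points: 1.
The branch term is analytic at 2 and contributes nothing to the residue; only the rational part matters.
At the order-1 pole 2 set g(φ) = (φ - (2))*(rational part) = -29*φ**2/4 - 6*φ - 5/16.
Simple pole: residue = g(a) at a = 2, which is -661/16.
List the singular points by increasing real part (a conjugate pair: the negative imaginary part first).


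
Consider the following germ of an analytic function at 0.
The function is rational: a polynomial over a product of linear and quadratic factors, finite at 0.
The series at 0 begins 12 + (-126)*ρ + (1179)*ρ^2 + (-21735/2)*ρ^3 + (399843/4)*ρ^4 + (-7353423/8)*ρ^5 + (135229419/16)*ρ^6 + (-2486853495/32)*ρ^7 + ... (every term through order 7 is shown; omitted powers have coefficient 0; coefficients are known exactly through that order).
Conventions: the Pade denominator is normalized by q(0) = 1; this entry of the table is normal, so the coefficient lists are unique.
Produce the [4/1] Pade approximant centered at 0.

The Pade approximant has numerator coefficients [12, -231840/14809, 301824/14809, -387072/14809, 442368/14809]; denominator coefficients [1, 272349/29618].

Taylor coefficients needed (read off): a_0 = 12, a_1 = -126, a_2 = 1179, a_3 = -21735/2, a_4 = 399843/4, a_5 = -7353423/8.
Write the denominator as Q(ρ) = 1 + q1*ρ. Requiring Q*f - P = O(ρ^6) with deg P <= 4 kills the coefficients of ρ^5..ρ^5 in Q*f:
  ρ^5: a_5 + q1*a_4 = 0, i.e. -7353423/8 + (399843/4)*q1 = 0.
Solving this linear system: q1 = 272349/29618.
The numerator is Q*f truncated at degree 4: P0 = a_0 = 12; P1 = a_1 + q1*a_0 = -231840/14809; P2 = a_2 + q1*a_1 = 301824/14809; P3 = a_3 + q1*a_2 = -387072/14809; P4 = a_4 + q1*a_3 = 442368/14809.


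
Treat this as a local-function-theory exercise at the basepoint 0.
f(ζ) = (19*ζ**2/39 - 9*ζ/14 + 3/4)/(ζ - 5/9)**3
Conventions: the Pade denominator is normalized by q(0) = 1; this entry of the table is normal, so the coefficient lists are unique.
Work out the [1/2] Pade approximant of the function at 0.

The Pade approximant has numerator coefficients [-2187/500, 17070127677/12983757500]; denominator coefficients [1, -17967426/3709645, 14197144846/2170142325].

Taylor coefficients needed (expand at 0): a_0 = -2187/500, a_1 = -347733/17500, a_2 = -19231263/284375, a_3 = -898857/4550.
Write the denominator as Q(ζ) = 1 + q1*ζ + q2*ζ^2. Requiring Q*f - P = O(ζ^4) with deg P <= 1 kills the coefficients of ζ^2..ζ^3 in Q*f:
  ζ^2: a_2 + q1*a_1 + q2*a_0 = 0, i.e. -19231263/284375 + (-347733/17500)*q1 + (-2187/500)*q2 = 0.
  ζ^3: a_3 + q1*a_2 + q2*a_1 = 0, i.e. -898857/4550 + (-19231263/284375)*q1 + (-347733/17500)*q2 = 0.
Solving this linear system: q1 = -17967426/3709645, q2 = 14197144846/2170142325.
The numerator is Q*f truncated at degree 1: P0 = a_0 = -2187/500; P1 = a_1 + q1*a_0 = 17070127677/12983757500.


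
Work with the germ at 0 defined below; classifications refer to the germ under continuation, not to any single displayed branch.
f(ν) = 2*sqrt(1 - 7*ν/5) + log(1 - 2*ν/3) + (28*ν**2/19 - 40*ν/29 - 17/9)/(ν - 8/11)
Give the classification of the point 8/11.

The point is a pole of order 1.

The denominator factor ν - 8/11 vanishes at 8/11 and appears to the power 1; the numerator there equals -1267615/600039, nonzero, and no other factor vanishes.
The branch terms are analytic at this point.
Hence a pole whose order is the multiplicity, 1.


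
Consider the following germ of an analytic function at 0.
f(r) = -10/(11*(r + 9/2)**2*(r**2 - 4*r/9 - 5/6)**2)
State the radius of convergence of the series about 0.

Denominator factor (r**2 - 4*r/9 - 5/6)^2: discriminant 286/81, real irrational roots 2/9 + (1/18)*sqrt(286) and 2/9 - (1/18)*sqrt(286); poles of order 2, moduli 2/9 + (1/18)*sqrt(286) and -2/9 + (1/18)*sqrt(286).
Denominator factor (r + 9/2)^2: pole of order 2 at -9/2, modulus 9/2.
The radius of convergence is the smallest modulus among the singular points: -2/9 + (1/18)*sqrt(286).

The radius of convergence is -2/9 + (1/18)*sqrt(286).


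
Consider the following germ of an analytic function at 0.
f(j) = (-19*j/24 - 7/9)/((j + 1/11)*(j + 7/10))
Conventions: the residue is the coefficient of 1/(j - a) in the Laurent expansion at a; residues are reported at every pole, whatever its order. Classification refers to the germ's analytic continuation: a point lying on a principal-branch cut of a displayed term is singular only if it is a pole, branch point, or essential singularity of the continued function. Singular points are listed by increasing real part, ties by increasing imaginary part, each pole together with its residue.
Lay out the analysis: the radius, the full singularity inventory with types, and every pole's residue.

Denominator factor (j + 7/10): pole of order 1 at -7/10, modulus 7/10.
Denominator factor (j + 1/11): pole of order 1 at -1/11, modulus 1/11.
The radius of convergence is the smallest modulus among the singular points: 1/11.
At the order-1 pole -7/10 set g(j) = (j - (-7/10))*f(j) = (-19*j/24 - 7/9)/(j + 1/11).
Simple pole: residue = g(a) at a = -7/10, which is 1771/4824.
At the order-1 pole -1/11 set g(j) = (j - (-1/11))*f(j) = (-19*j/24 - 7/9)/(j + 7/10).
Simple pole: residue = g(a) at a = -1/11, which is -2795/2412.
List the singular points by increasing real part (a conjugate pair: the negative imaginary part first).

Radius of convergence at 0: 1/11.
At -7/10: a pole of order 1; residue 1771/4824.
At -1/11: a pole of order 1; residue -2795/2412.


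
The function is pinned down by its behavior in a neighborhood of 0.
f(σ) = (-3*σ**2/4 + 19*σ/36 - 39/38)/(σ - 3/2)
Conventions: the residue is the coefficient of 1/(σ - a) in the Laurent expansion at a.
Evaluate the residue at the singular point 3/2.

At the order-1 pole 3/2 set g(σ) = (σ - (3/2))*f(σ) = -3*σ**2/4 + 19*σ/36 - 39/38.
Simple pole: residue = g(a) at a = 3/2, which is -1753/912.

The residue is -1753/912.


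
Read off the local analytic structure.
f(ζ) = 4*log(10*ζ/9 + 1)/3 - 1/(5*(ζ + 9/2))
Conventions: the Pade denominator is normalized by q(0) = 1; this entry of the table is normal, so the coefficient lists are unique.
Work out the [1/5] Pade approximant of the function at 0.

Taylor coefficients needed (expand at 0): a_0 = -2/45, a_1 = 604/405, a_2 = -3008/3645, a_3 = 2224/3645, a_4 = -150032/295245, a_5 = 1200064/2657205, a_6 = -3333376/7971615.
Write the denominator as Q(ζ) = 1 + q1*ζ + q2*ζ^2 + q3*ζ^3 + q4*ζ^4 + q5*ζ^5. Requiring Q*f - P = O(ζ^7) with deg P <= 1 kills the coefficients of ζ^2..ζ^6 in Q*f:
  ζ^2: a_2 + q1*a_1 + q2*a_0 = 0, i.e. -3008/3645 + (604/405)*q1 + (-2/45)*q2 = 0.
  ζ^3: a_3 + q1*a_2 + q2*a_1 + q3*a_0 = 0, i.e. 2224/3645 + (-3008/3645)*q1 + (604/405)*q2 + (-2/45)*q3 = 0.
  ζ^4: a_4 + q1*a_3 + q2*a_2 + q3*a_1 + q4*a_0 = 0, i.e. -150032/295245 + (2224/3645)*q1 + (-3008/3645)*q2 + (604/405)*q3 + (-2/45)*q4 = 0.
  ζ^5: a_5 + q1*a_4 + q2*a_3 + q3*a_2 + q4*a_1 + q5*a_0 = 0, i.e. 1200064/2657205 + (-150032/295245)*q1 + (2224/3645)*q2 + (-3008/3645)*q3 + (604/405)*q4 + (-2/45)*q5 = 0.
  ζ^6: a_6 + q1*a_5 + q2*a_4 + q3*a_3 + q4*a_2 + q5*a_1 = 0, i.e. -3333376/7971615 + (1200064/2657205)*q1 + (-150032/295245)*q2 + (2224/3645)*q3 + (-3008/3645)*q4 + (604/405)*q5 = 0.
Solving this linear system: q1 = 194064677/352664664, q2 = -489977095/4760972964, q3 = 1230832775/21424378338, q4 = -3900315250/96409702521, q5 = 28449246875/867687322689.
The numerator is Q*f truncated at degree 1: P0 = a_0 = -2/45; P1 = a_1 + q1*a_0 = 6983876429/4760972964.

The Pade approximant has numerator coefficients [-2/45, 6983876429/4760972964]; denominator coefficients [1, 194064677/352664664, -489977095/4760972964, 1230832775/21424378338, -3900315250/96409702521, 28449246875/867687322689].


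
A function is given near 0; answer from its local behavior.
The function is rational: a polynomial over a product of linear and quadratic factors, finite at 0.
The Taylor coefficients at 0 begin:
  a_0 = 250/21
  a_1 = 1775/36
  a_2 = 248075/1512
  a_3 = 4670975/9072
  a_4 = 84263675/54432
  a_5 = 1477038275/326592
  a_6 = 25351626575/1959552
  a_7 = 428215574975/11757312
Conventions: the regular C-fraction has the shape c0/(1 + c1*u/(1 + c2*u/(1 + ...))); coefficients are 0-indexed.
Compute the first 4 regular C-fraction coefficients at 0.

The regular C-fraction coefficients are [250/21, -497/120, 16183/19880, -6229940/8042951].


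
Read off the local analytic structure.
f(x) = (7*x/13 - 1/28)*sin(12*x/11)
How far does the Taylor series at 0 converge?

The factor sin(12*x/11) is entire and contributes no finite singular point.
The polynomial part has no poles.
No finite singular points: the Taylor series at 0 converges everywhere.

The radius of convergence is infinite.


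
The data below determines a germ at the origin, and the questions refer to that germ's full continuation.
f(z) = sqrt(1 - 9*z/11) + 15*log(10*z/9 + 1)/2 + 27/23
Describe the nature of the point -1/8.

The point is a regular point.

There is no denominator, hence no pole anywhere.
Branch term sqrt(1 - z/(11/9)): argument at -1/8 is 97/88, nonzero, so -1/8 is not its branch point (a point on a principal cut is still regular for the continued germ).
Branch term log(1 - z/(-9/10)): argument at -1/8 is 31/36, nonzero, so -1/8 is not its branch point (a point on a principal cut is still regular for the continued germ).
So the germ continues analytically to -1/8.


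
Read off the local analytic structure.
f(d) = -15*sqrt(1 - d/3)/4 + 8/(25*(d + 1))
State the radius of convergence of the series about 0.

Denominator factor (d + 1): pole of order 1 at -1, modulus 1.
Branch term (-15/4)*sqrt(1 - d/(3)): its argument vanishes at d = 3, a square-root branch point, modulus 3.
The radius of convergence is the smallest modulus among the singular points: 1.

The radius of convergence is 1.


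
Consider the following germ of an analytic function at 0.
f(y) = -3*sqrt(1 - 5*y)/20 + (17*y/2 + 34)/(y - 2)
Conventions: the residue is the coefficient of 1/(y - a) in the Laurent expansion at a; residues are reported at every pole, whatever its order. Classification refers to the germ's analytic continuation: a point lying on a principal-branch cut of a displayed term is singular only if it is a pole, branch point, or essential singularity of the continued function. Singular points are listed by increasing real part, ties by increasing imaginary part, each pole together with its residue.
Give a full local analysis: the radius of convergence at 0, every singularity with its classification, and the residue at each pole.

Denominator factor (y - 2): pole of order 1 at 2, modulus 2.
Branch term (-3/20)*sqrt(1 - y/(1/5)): its argument vanishes at y = 1/5, a square-root branch point, modulus 1/5.
The radius of convergence is the smallest modulus among the singular points: 1/5.
The branch term is analytic at 2 and contributes nothing to the residue; only the rational part matters.
At the order-1 pole 2 set g(y) = (y - (2))*(rational part) = 17*y/2 + 34.
Simple pole: residue = g(a) at a = 2, which is 51.
List the singular points by increasing real part (a conjugate pair: the negative imaginary part first).

Radius of convergence at 0: 1/5.
At 1/5: an algebraic (square-root) branch point.
At 2: a pole of order 1; residue 51.


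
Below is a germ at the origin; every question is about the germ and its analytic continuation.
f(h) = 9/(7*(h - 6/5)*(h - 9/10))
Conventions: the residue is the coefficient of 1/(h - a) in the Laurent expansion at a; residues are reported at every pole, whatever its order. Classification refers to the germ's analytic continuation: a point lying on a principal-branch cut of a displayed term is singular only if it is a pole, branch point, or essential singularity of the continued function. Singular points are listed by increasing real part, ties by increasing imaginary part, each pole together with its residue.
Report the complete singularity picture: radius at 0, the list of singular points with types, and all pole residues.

Denominator factor (h - 6/5): pole of order 1 at 6/5, modulus 6/5.
Denominator factor (h - 9/10): pole of order 1 at 9/10, modulus 9/10.
The radius of convergence is the smallest modulus among the singular points: 9/10.
At the order-1 pole 9/10 set g(h) = (h - (9/10))*f(h) = 9/(7*(h - 6/5)).
Simple pole: residue = g(a) at a = 9/10, which is -30/7.
At the order-1 pole 6/5 set g(h) = (h - (6/5))*f(h) = 9/(7*(h - 9/10)).
Simple pole: residue = g(a) at a = 6/5, which is 30/7.
List the singular points by increasing real part (a conjugate pair: the negative imaginary part first).

Radius of convergence at 0: 9/10.
At 9/10: a pole of order 1; residue -30/7.
At 6/5: a pole of order 1; residue 30/7.


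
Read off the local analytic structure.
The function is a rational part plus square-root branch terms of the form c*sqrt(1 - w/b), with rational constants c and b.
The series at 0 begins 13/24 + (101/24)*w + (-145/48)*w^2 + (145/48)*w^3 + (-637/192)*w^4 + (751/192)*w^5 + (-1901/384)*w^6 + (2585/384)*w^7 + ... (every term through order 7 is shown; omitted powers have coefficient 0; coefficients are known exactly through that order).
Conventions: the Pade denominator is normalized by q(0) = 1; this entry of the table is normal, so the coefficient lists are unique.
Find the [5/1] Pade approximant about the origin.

The Pade approximant has numerator coefficients [13/24, 58805/12016, 13851/6008, -19285/24032, 24301/48064, -27645/96128]; denominator coefficients [1, 1901/1502].

Taylor coefficients needed (read off): a_0 = 13/24, a_1 = 101/24, a_2 = -145/48, a_3 = 145/48, a_4 = -637/192, a_5 = 751/192, a_6 = -1901/384.
Write the denominator as Q(w) = 1 + q1*w. Requiring Q*f - P = O(w^7) with deg P <= 5 kills the coefficients of w^6..w^6 in Q*f:
  w^6: a_6 + q1*a_5 = 0, i.e. -1901/384 + (751/192)*q1 = 0.
Solving this linear system: q1 = 1901/1502.
The numerator is Q*f truncated at degree 5: P0 = a_0 = 13/24; P1 = a_1 + q1*a_0 = 58805/12016; P2 = a_2 + q1*a_1 = 13851/6008; P3 = a_3 + q1*a_2 = -19285/24032; P4 = a_4 + q1*a_3 = 24301/48064; P5 = a_5 + q1*a_4 = -27645/96128.


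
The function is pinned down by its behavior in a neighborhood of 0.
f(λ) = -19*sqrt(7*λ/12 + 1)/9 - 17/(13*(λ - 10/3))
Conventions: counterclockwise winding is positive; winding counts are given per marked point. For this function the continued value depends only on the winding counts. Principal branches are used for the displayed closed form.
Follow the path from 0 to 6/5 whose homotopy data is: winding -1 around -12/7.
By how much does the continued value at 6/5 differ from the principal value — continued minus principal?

The rational part is single-valued and drops out of the difference; each branch term changes only by its own monodromy.
(-19/9)*sqrt(1 - λ/(-12/7)): winding -1 is odd, the square root flips sign, contributing -2*(-19/9)*sqrt(1 - (6/5)/(-12/7)) = -2*(-19/9)*sqrt(17/10) = (19/45)*sqrt(170).
Summing the contributions at λ = 6/5 gives (19/45)*sqrt(170).

Continued minus principal equals (19/45)*sqrt(170).


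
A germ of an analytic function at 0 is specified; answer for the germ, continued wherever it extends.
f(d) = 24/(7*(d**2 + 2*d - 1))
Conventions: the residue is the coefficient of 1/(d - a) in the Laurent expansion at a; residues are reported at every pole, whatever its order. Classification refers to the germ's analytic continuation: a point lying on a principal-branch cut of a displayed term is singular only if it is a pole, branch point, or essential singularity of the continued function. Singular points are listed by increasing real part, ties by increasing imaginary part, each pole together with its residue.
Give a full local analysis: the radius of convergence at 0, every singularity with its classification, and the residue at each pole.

Radius of convergence at 0: -1 + sqrt(2).
At -1 - sqrt(2): a pole of order 1; residue -(6/7)*sqrt(2).
At -1 + sqrt(2): a pole of order 1; residue (6/7)*sqrt(2).

Denominator factor (d**2 + 2*d - 1): discriminant 8, real irrational roots -1 + sqrt(2) and -1 - sqrt(2); poles of order 1, moduli -1 + sqrt(2) and 1 + sqrt(2).
The radius of convergence is the smallest modulus among the singular points: -1 + sqrt(2).
The factor d**2 + 2*d - 1 splits as (d - a)(d - a') with a = -1 - sqrt(2), a' = -1 + sqrt(2). At the order-1 pole a set g(d) = (d - a)*f(d) = [24/7] / (d - a').
Simple pole: residue = g(a) at a = -1 - sqrt(2), which is -(6/7)*sqrt(2).
The factor d**2 + 2*d - 1 splits as (d - a)(d - a') with a = -1 + sqrt(2), a' = -1 - sqrt(2). At the order-1 pole a set g(d) = (d - a)*f(d) = [24/7] / (d - a').
Simple pole: residue = g(a) at a = -1 + sqrt(2), which is (6/7)*sqrt(2).
List the singular points by increasing real part (a conjugate pair: the negative imaginary part first).


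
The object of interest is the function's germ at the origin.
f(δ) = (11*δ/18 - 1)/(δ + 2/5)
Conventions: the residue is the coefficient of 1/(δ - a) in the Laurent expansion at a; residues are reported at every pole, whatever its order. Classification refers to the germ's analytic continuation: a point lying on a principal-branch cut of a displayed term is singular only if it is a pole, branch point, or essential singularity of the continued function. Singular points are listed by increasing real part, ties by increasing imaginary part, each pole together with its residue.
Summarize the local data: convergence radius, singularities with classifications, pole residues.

Denominator factor (δ + 2/5): pole of order 1 at -2/5, modulus 2/5.
The radius of convergence is the smallest modulus among the singular points: 2/5.
At the order-1 pole -2/5 set g(δ) = (δ - (-2/5))*f(δ) = 11*δ/18 - 1.
Simple pole: residue = g(a) at a = -2/5, which is -56/45.

Radius of convergence at 0: 2/5.
At -2/5: a pole of order 1; residue -56/45.


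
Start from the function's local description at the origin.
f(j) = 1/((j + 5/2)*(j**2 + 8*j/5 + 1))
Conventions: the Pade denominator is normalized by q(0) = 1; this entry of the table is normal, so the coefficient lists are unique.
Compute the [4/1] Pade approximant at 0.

The Pade approximant has numerator coefficients [2/5, -864/635, 32786/15875, -32688/15875, 506174/396875]; denominator coefficients [1, -178/127].

Taylor coefficients needed (expand at 0): a_0 = 2/5, a_1 = -4/5, a_2 = 118/125, a_3 = -92/125, a_4 = 762/3125, a_5 = 1068/3125.
Write the denominator as Q(j) = 1 + q1*j. Requiring Q*f - P = O(j^6) with deg P <= 4 kills the coefficients of j^5..j^5 in Q*f:
  j^5: a_5 + q1*a_4 = 0, i.e. 1068/3125 + (762/3125)*q1 = 0.
Solving this linear system: q1 = -178/127.
The numerator is Q*f truncated at degree 4: P0 = a_0 = 2/5; P1 = a_1 + q1*a_0 = -864/635; P2 = a_2 + q1*a_1 = 32786/15875; P3 = a_3 + q1*a_2 = -32688/15875; P4 = a_4 + q1*a_3 = 506174/396875.


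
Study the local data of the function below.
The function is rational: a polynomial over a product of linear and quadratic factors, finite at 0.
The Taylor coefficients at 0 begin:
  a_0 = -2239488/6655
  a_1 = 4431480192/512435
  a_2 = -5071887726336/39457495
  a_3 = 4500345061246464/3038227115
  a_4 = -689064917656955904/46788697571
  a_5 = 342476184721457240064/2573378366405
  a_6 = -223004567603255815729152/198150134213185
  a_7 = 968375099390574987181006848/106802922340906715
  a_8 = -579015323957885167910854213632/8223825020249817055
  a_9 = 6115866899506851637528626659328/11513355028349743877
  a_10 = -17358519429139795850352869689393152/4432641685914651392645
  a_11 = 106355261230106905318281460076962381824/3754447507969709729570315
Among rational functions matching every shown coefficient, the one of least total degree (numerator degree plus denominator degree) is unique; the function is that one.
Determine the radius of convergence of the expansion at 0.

No rational of total degree below 10 reproduces all 12 coefficients; solving the [1/9] Pade equations on them gives f(τ) = (6/5 - 19*τ/4)/((τ + 1/6)**3*(τ**2 - 8*τ/7 - 11/12)**3), whose expansion matches every shown term.
Denominator factor (τ + 1/6)^3: pole of order 3 at -1/6, modulus 1/6.
Denominator factor (τ**2 - 8*τ/7 - 11/12)^3: discriminant 731/147, real irrational roots 4/7 + (1/42)*sqrt(2193) and 4/7 - (1/42)*sqrt(2193); poles of order 3, moduli 4/7 + (1/42)*sqrt(2193) and -4/7 + (1/42)*sqrt(2193).
The radius of convergence is the smallest modulus among the singular points: 1/6.

The radius of convergence is 1/6.


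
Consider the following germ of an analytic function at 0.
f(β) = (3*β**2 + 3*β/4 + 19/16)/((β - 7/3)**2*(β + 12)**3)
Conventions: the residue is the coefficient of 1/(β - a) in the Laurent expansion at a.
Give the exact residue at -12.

The residue is -199071/54700816.

At the order-3 pole -12 set g(β) = (β - (-12))^3*f(β) = (3*β**2 + 3*β/4 + 19/16)/(β - 7/3)**2.
Order-3 pole: residue = g''(a)/2; g''(-12) = -199071/27350408, so the residue is -199071/54700816.
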